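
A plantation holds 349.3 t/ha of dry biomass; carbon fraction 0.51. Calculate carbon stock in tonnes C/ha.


Formula: Carbon Stock = Biomass * Carbon Fraction
C = 349.3 t/ha * 0.51
C = 178.1 t C/ha

178.1


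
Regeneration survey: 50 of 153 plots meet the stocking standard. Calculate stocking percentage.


Formula: Stocking % = stocked plots / total plots * 100
Stocking = 50 / 153 * 100
Stocking = 0.3268 * 100 = 32.7%

32.7


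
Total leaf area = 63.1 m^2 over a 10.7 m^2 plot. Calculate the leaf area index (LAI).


Formula: LAI = total leaf area / ground area  (dimensionless)
LAI = 63.1 m^2 / 10.7 m^2
LAI = 5.9

5.9


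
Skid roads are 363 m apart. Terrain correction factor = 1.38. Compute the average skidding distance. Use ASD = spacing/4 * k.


Formula: ASD = (spacing / 4) * correction
Uncorrected distance = spacing / 4 = 363 / 4 = 90.75 m
ASD = 90.75 * 1.38 = 125 m

125


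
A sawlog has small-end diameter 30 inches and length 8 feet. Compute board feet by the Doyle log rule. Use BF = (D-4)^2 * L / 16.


Doyle: BF = (D - 4)^2 * L / 16
Adjusted diameter = 30 - 4 = 26 in
(D-4)^2 = 26^2 = 676
BF = 676 * 8 / 16 = 338 BF

338


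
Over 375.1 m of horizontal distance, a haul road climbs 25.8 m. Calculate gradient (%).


Formula: Gradient = rise / run * 100
Gradient = 25.8 / 375.1 * 100 = 6.9%

6.9


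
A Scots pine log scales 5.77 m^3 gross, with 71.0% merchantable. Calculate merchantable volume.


Formula: MV = V_total * (merchantable_pct / 100)
Merchantable fraction = 71.0% / 100 = 0.71
MV = 5.77 m^3 * 0.71 = 4.097 m^3

4.097


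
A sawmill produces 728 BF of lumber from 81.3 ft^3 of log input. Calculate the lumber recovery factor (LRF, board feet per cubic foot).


Formula: LRF = Lumber Output (BF) / Log Input (ft^3)
LRF = 728 BF / 81.3 ft^3
LRF = 8.95 BF/ft^3

8.95


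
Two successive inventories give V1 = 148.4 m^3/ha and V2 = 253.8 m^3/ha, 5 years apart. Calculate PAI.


Formula: PAI = (V_T2 - V_T1) / (T2 - T1)
Volume increment = 253.8 - 148.4 = 105.4 m^3/ha
PAI = 105.4 / 5 = 21.08 m^3/ha/year

21.08


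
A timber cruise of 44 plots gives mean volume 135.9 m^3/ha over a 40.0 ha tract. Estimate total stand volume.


Formula: Total Volume = Mean Volume per ha * Total Area
Total Volume = 135.9 m^3/ha * 40.0 ha
Total Volume = 5436 m^3

5436


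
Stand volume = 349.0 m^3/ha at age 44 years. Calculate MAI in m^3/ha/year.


Formula: MAI = Total Volume / Stand Age
MAI = 349.0 m^3/ha / 44 years
MAI = 7.93 m^3/ha/year

7.93


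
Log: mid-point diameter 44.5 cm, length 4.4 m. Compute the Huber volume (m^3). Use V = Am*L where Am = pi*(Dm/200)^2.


Huber: V = Am * L,  Am = pi*(Dm/200)^2
Am = pi*(44.5/200)^2 = 0.155528 m^2
V = 0.155528*4.4 = 0.6843 m^3

0.6843


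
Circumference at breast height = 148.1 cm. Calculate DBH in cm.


Formula: DBH = C / pi
DBH = 148.1 / pi
pi = 3.14159...
DBH = 47.1 cm

47.1


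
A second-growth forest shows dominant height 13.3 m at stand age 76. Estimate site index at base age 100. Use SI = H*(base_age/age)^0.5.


Formula: SI = H_dom * (base_age / age)^0.5
Age ratio = 100 / 76 = 1.31579
sqrt(age_ratio) = 1.14708
SI = 13.3 * 1.14708 = 15.3 m

15.3


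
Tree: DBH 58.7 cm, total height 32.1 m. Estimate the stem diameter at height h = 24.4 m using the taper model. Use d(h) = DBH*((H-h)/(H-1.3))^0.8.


Taper: d(h) = DBH * ((H - h) / (H - 1.3))^0.8
Numerator = H - h = 32.1 - 24.4 = 7.7 m
Denominator = H - 1.3 = 32.1 - 1.3 = 30.8 m
Ratio = 7.7 / 30.8 = 0.25
d = 58.7 * 0.25^0.8 = 19.4 cm

19.4


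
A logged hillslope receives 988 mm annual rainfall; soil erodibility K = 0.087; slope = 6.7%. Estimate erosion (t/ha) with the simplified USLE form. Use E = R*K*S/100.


Formula: E = R * K * S / 100  (simplified USLE)
R * K = 988 * 0.087 = 85.956
E = 85.956 * 6.7 / 100 = 5.76 t/ha

5.76


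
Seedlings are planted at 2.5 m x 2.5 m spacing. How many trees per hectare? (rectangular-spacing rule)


Formula: TPH = 10000 m^2/ha / (spacing_x * spacing_y)
Area per tree = 2.5 m * 2.5 m = 6.25 m^2
TPH = 10000 / 6.25 = 1600 trees/ha

1600


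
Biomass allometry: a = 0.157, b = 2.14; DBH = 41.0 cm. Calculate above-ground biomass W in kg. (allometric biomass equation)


Formula: W = a * DBH^b  (allometric power law)
DBH^b = 41.0^2.14 = 2827.206
W = 0.157 * 2827.206 = 443.9 kg

443.9


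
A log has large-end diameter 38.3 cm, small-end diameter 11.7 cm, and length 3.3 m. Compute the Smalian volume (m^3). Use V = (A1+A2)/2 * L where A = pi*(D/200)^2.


Smalian: V = (A1 + A2)/2 * L,  A = pi*(D/200)^2
A1 = pi*(38.3/200)^2 = 0.115209 m^2
A2 = pi*(11.7/200)^2 = 0.010751 m^2
V = (0.115209+0.010751)/2*3.3 = 0.2078 m^3

0.2078


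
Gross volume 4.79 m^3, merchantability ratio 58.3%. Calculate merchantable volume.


Formula: MV = V_total * (merchantable_pct / 100)
Merchantable fraction = 58.3% / 100 = 0.583
MV = 4.79 m^3 * 0.583 = 2.793 m^3

2.793


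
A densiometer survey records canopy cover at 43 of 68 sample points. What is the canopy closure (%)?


Formula: Canopy closure = covered points / total points * 100
Closure = 43 / 68 * 100
Closure = 0.6324 * 100 = 63.2%

63.2


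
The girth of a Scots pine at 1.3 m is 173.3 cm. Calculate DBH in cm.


Formula: DBH = C / pi
DBH = 173.3 / pi
pi = 3.14159...
DBH = 55.2 cm

55.2


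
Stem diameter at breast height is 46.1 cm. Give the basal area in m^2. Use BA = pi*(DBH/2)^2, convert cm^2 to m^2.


Formula: BA = pi * (DBH/2)^2 / 10000  (cm^2 to m^2)
Radius = DBH/2 = 46.1/2 = 23.05 cm
BA = pi * 23.05^2 / 10000
   = 1669.136 cm^2 / 10000
   = 0.1669 m^2

0.1669


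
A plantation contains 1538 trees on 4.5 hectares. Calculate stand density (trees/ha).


Formula: Stand Density = N_trees / Area_ha
Density = 1538 trees / 4.5 ha
Density = 342 trees/ha

342


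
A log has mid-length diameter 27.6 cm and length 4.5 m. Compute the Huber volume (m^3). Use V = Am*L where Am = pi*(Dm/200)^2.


Huber: V = Am * L,  Am = pi*(Dm/200)^2
Am = pi*(27.6/200)^2 = 0.059828 m^2
V = 0.059828*4.5 = 0.2692 m^3

0.2692


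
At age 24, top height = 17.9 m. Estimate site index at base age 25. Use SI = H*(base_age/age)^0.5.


Formula: SI = H_dom * (base_age / age)^0.5
Age ratio = 25 / 24 = 1.04167
sqrt(age_ratio) = 1.02062
SI = 17.9 * 1.02062 = 18.3 m

18.3


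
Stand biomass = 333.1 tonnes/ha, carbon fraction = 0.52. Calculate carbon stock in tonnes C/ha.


Formula: Carbon Stock = Biomass * Carbon Fraction
C = 333.1 t/ha * 0.52
C = 173.2 t C/ha

173.2


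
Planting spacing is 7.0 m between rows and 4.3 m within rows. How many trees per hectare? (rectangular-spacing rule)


Formula: TPH = 10000 m^2/ha / (spacing_x * spacing_y)
Area per tree = 7.0 m * 4.3 m = 30.1 m^2
TPH = 10000 / 30.1 = 332 trees/ha

332


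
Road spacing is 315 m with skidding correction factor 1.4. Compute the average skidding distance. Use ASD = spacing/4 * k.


Formula: ASD = (spacing / 4) * correction
Uncorrected distance = spacing / 4 = 315 / 4 = 78.75 m
ASD = 78.75 * 1.4 = 110 m

110


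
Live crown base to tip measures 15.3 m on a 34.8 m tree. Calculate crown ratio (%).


Formula: Crown Ratio = (Crown Length / Total Height) * 100
CR = (15.3 m / 34.8 m) * 100
CR = 0.4397 * 100 = 44.0%

44.0


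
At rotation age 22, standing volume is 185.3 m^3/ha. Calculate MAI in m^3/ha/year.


Formula: MAI = Total Volume / Stand Age
MAI = 185.3 m^3/ha / 22 years
MAI = 8.42 m^3/ha/year

8.42


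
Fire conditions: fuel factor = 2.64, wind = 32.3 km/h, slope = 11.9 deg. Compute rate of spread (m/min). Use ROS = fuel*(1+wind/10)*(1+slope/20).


Formula: ROS = fuel * (1 + wind/10) * (1 + slope/20)
Wind factor = 1 + 32.3/10 = 4.23
Slope factor = 1 + 11.9/20 = 1.595
ROS = 2.64 * 4.23 * 1.595 = 17.81 m/min

17.81


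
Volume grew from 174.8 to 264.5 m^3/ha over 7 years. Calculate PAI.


Formula: PAI = (V_T2 - V_T1) / (T2 - T1)
Volume increment = 264.5 - 174.8 = 89.7 m^3/ha
PAI = 89.7 / 7 = 12.81 m^3/ha/year

12.81


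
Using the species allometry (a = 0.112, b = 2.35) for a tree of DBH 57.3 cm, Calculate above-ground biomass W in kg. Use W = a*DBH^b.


Formula: W = a * DBH^b  (allometric power law)
DBH^b = 57.3^2.35 = 13541.3936
W = 0.112 * 13541.3936 = 1516.6 kg

1516.6


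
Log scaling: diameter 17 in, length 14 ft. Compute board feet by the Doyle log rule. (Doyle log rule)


Doyle: BF = (D - 4)^2 * L / 16
Adjusted diameter = 17 - 4 = 13 in
(D-4)^2 = 13^2 = 169
BF = 169 * 14 / 16 = 148 BF

148


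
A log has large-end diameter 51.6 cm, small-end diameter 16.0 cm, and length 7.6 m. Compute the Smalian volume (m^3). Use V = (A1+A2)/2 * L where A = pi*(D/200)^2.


Smalian: V = (A1 + A2)/2 * L,  A = pi*(D/200)^2
A1 = pi*(51.6/200)^2 = 0.209117 m^2
A2 = pi*(16.0/200)^2 = 0.020106 m^2
V = (0.209117+0.020106)/2*7.6 = 0.871 m^3

0.871


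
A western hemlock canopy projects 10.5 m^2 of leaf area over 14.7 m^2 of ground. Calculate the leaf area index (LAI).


Formula: LAI = total leaf area / ground area  (dimensionless)
LAI = 10.5 m^2 / 14.7 m^2
LAI = 0.71

0.71


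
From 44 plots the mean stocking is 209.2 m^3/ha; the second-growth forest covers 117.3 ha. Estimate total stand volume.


Formula: Total Volume = Mean Volume per ha * Total Area
Total Volume = 209.2 m^3/ha * 117.3 ha
Total Volume = 24539 m^3

24539


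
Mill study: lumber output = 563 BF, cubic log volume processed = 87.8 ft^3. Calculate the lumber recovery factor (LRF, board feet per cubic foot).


Formula: LRF = Lumber Output (BF) / Log Input (ft^3)
LRF = 563 BF / 87.8 ft^3
LRF = 6.41 BF/ft^3

6.41


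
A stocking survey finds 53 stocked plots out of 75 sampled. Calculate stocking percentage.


Formula: Stocking % = stocked plots / total plots * 100
Stocking = 53 / 75 * 100
Stocking = 0.7067 * 100 = 70.7%

70.7


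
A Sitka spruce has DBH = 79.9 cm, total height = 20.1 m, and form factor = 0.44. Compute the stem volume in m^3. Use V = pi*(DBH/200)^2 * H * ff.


Formula: V = pi * (DBH/200)^2 * H * ff
Radius = DBH/200 = 79.9/200 = 0.3995 m
Radius^2 = 0.3995^2 = 0.15960025 m^2
V = pi * 0.15960025 * 20.1 * 0.44
V = 4.434 m^3

4.434


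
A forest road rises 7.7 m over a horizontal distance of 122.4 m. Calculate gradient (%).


Formula: Gradient = rise / run * 100
Gradient = 7.7 / 122.4 * 100 = 6.3%

6.3


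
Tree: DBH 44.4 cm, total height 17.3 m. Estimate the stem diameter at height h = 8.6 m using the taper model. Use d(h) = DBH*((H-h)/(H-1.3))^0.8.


Taper: d(h) = DBH * ((H - h) / (H - 1.3))^0.8
Numerator = H - h = 17.3 - 8.6 = 8.7 m
Denominator = H - 1.3 = 17.3 - 1.3 = 16.0 m
Ratio = 8.7 / 16.0 = 0.54375
d = 44.4 * 0.54375^0.8 = 27.3 cm

27.3


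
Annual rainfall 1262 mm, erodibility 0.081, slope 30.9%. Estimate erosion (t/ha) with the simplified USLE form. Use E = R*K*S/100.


Formula: E = R * K * S / 100  (simplified USLE)
R * K = 1262 * 0.081 = 102.222
E = 102.222 * 30.9 / 100 = 31.59 t/ha

31.59


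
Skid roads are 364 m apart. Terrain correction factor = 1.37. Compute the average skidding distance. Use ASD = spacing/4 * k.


Formula: ASD = (spacing / 4) * correction
Uncorrected distance = spacing / 4 = 364 / 4 = 91 m
ASD = 91 * 1.37 = 125 m

125


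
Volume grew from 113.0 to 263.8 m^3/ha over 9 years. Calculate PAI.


Formula: PAI = (V_T2 - V_T1) / (T2 - T1)
Volume increment = 263.8 - 113.0 = 150.8 m^3/ha
PAI = 150.8 / 9 = 16.76 m^3/ha/year

16.76


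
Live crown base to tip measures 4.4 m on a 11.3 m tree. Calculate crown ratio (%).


Formula: Crown Ratio = (Crown Length / Total Height) * 100
CR = (4.4 m / 11.3 m) * 100
CR = 0.3894 * 100 = 38.9%

38.9


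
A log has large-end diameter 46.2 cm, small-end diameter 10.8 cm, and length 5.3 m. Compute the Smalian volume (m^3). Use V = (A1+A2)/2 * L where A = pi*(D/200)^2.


Smalian: V = (A1 + A2)/2 * L,  A = pi*(D/200)^2
A1 = pi*(46.2/200)^2 = 0.167639 m^2
A2 = pi*(10.8/200)^2 = 0.009161 m^2
V = (0.167639+0.009161)/2*5.3 = 0.4685 m^3

0.4685


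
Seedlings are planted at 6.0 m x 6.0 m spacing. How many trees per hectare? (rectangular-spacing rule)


Formula: TPH = 10000 m^2/ha / (spacing_x * spacing_y)
Area per tree = 6.0 m * 6.0 m = 36.0 m^2
TPH = 10000 / 36.0 = 278 trees/ha

278


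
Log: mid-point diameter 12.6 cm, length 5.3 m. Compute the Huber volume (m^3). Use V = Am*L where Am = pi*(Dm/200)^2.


Huber: V = Am * L,  Am = pi*(Dm/200)^2
Am = pi*(12.6/200)^2 = 0.012469 m^2
V = 0.012469*5.3 = 0.0661 m^3

0.0661


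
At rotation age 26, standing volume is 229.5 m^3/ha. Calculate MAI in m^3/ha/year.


Formula: MAI = Total Volume / Stand Age
MAI = 229.5 m^3/ha / 26 years
MAI = 8.83 m^3/ha/year

8.83


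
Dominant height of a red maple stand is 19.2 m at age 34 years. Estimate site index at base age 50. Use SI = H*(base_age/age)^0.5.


Formula: SI = H_dom * (base_age / age)^0.5
Age ratio = 50 / 34 = 1.47059
sqrt(age_ratio) = 1.21268
SI = 19.2 * 1.21268 = 23.3 m

23.3


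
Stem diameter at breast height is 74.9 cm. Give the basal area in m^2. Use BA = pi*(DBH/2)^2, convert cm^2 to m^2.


Formula: BA = pi * (DBH/2)^2 / 10000  (cm^2 to m^2)
Radius = DBH/2 = 74.9/2 = 37.45 cm
BA = pi * 37.45^2 / 10000
   = 4406.0916 cm^2 / 10000
   = 0.4406 m^2

0.4406


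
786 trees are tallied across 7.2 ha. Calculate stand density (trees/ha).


Formula: Stand Density = N_trees / Area_ha
Density = 786 trees / 7.2 ha
Density = 109 trees/ha

109


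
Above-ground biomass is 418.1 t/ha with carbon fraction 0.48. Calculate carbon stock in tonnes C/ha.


Formula: Carbon Stock = Biomass * Carbon Fraction
C = 418.1 t/ha * 0.48
C = 200.7 t C/ha

200.7


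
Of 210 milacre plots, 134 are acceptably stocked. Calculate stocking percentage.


Formula: Stocking % = stocked plots / total plots * 100
Stocking = 134 / 210 * 100
Stocking = 0.6381 * 100 = 63.8%

63.8


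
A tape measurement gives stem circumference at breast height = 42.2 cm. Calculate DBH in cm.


Formula: DBH = C / pi
DBH = 42.2 / pi
pi = 3.14159...
DBH = 13.4 cm

13.4


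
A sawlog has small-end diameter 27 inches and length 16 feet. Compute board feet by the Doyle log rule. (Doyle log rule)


Doyle: BF = (D - 4)^2 * L / 16
Adjusted diameter = 27 - 4 = 23 in
(D-4)^2 = 23^2 = 529
BF = 529 * 16 / 16 = 529 BF

529


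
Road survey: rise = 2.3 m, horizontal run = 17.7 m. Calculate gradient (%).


Formula: Gradient = rise / run * 100
Gradient = 2.3 / 17.7 * 100 = 13.0%

13.0


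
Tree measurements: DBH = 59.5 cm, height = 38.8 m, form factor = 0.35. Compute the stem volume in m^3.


Formula: V = pi * (DBH/200)^2 * H * ff
Radius = DBH/200 = 59.5/200 = 0.2975 m
Radius^2 = 0.2975^2 = 0.08850625 m^2
V = pi * 0.08850625 * 38.8 * 0.35
V = 3.776 m^3

3.776


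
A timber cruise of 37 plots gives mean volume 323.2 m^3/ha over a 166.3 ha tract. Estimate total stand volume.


Formula: Total Volume = Mean Volume per ha * Total Area
Total Volume = 323.2 m^3/ha * 166.3 ha
Total Volume = 53748 m^3

53748


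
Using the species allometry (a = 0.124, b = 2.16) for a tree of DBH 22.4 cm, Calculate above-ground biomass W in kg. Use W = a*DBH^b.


Formula: W = a * DBH^b  (allometric power law)
DBH^b = 22.4^2.16 = 825.1553
W = 0.124 * 825.1553 = 102.3 kg

102.3


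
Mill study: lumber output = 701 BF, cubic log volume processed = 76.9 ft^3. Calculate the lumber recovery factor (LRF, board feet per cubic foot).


Formula: LRF = Lumber Output (BF) / Log Input (ft^3)
LRF = 701 BF / 76.9 ft^3
LRF = 9.12 BF/ft^3

9.12


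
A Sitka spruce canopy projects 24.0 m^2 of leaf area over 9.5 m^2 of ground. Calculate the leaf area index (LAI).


Formula: LAI = total leaf area / ground area  (dimensionless)
LAI = 24.0 m^2 / 9.5 m^2
LAI = 2.53

2.53


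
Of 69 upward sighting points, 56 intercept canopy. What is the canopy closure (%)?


Formula: Canopy closure = covered points / total points * 100
Closure = 56 / 69 * 100
Closure = 0.8116 * 100 = 81.2%

81.2


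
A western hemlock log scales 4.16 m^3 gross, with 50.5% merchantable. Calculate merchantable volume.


Formula: MV = V_total * (merchantable_pct / 100)
Merchantable fraction = 50.5% / 100 = 0.505
MV = 4.16 m^3 * 0.505 = 2.101 m^3

2.101


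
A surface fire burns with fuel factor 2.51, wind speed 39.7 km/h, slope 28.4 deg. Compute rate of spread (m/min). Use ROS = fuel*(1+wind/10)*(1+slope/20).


Formula: ROS = fuel * (1 + wind/10) * (1 + slope/20)
Wind factor = 1 + 39.7/10 = 4.97
Slope factor = 1 + 28.4/20 = 2.42
ROS = 2.51 * 4.97 * 2.42 = 30.19 m/min

30.19


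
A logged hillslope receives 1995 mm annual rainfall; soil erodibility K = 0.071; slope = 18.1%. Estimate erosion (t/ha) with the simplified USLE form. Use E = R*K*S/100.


Formula: E = R * K * S / 100  (simplified USLE)
R * K = 1995 * 0.071 = 141.645
E = 141.645 * 18.1 / 100 = 25.64 t/ha

25.64


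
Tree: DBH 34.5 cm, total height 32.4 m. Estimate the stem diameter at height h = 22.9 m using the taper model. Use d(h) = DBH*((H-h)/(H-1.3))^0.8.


Taper: d(h) = DBH * ((H - h) / (H - 1.3))^0.8
Numerator = H - h = 32.4 - 22.9 = 9.5 m
Denominator = H - 1.3 = 32.4 - 1.3 = 31.1 m
Ratio = 9.5 / 31.1 = 0.30547
d = 34.5 * 0.30547^0.8 = 13.4 cm

13.4


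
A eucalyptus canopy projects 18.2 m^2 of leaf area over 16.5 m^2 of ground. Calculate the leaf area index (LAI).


Formula: LAI = total leaf area / ground area  (dimensionless)
LAI = 18.2 m^2 / 16.5 m^2
LAI = 1.1

1.1


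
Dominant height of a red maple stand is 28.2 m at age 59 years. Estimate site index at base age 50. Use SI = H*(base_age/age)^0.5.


Formula: SI = H_dom * (base_age / age)^0.5
Age ratio = 50 / 59 = 0.84746
sqrt(age_ratio) = 0.92057
SI = 28.2 * 0.92057 = 26.0 m

26.0


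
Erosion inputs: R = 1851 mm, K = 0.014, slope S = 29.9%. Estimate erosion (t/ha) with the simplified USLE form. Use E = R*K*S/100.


Formula: E = R * K * S / 100  (simplified USLE)
R * K = 1851 * 0.014 = 25.914
E = 25.914 * 29.9 / 100 = 7.75 t/ha

7.75


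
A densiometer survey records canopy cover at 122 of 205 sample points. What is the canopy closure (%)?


Formula: Canopy closure = covered points / total points * 100
Closure = 122 / 205 * 100
Closure = 0.5951 * 100 = 59.5%

59.5


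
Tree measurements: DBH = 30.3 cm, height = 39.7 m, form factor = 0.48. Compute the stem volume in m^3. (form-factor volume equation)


Formula: V = pi * (DBH/200)^2 * H * ff
Radius = DBH/200 = 30.3/200 = 0.1515 m
Radius^2 = 0.1515^2 = 0.02295225 m^2
V = pi * 0.02295225 * 39.7 * 0.48
V = 1.374 m^3

1.374


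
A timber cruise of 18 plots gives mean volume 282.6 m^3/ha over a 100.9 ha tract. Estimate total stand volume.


Formula: Total Volume = Mean Volume per ha * Total Area
Total Volume = 282.6 m^3/ha * 100.9 ha
Total Volume = 28514 m^3

28514


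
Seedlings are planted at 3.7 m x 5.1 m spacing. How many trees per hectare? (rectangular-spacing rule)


Formula: TPH = 10000 m^2/ha / (spacing_x * spacing_y)
Area per tree = 3.7 m * 5.1 m = 18.87 m^2
TPH = 10000 / 18.87 = 530 trees/ha

530


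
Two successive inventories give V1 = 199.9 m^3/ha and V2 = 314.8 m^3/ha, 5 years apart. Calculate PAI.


Formula: PAI = (V_T2 - V_T1) / (T2 - T1)
Volume increment = 314.8 - 199.9 = 114.9 m^3/ha
PAI = 114.9 / 5 = 22.98 m^3/ha/year

22.98


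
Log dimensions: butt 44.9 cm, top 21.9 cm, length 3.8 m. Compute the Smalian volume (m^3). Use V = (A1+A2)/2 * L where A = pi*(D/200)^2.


Smalian: V = (A1 + A2)/2 * L,  A = pi*(D/200)^2
A1 = pi*(44.9/200)^2 = 0.158337 m^2
A2 = pi*(21.9/200)^2 = 0.037668 m^2
V = (0.158337+0.037668)/2*3.8 = 0.3724 m^3

0.3724


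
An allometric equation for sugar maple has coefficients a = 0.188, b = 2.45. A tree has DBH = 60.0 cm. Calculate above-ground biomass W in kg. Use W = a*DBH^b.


Formula: W = a * DBH^b  (allometric power law)
DBH^b = 60.0^2.45 = 22723.2561
W = 0.188 * 22723.2561 = 4272.0 kg

4272.0


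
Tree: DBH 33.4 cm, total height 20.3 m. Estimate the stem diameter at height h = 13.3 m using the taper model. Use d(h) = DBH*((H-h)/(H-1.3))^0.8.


Taper: d(h) = DBH * ((H - h) / (H - 1.3))^0.8
Numerator = H - h = 20.3 - 13.3 = 7.0 m
Denominator = H - 1.3 = 20.3 - 1.3 = 19.0 m
Ratio = 7.0 / 19.0 = 0.36842
d = 33.4 * 0.36842^0.8 = 15.0 cm

15.0


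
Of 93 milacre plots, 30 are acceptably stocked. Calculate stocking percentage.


Formula: Stocking % = stocked plots / total plots * 100
Stocking = 30 / 93 * 100
Stocking = 0.3226 * 100 = 32.3%

32.3


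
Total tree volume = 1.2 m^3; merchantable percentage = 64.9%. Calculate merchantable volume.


Formula: MV = V_total * (merchantable_pct / 100)
Merchantable fraction = 64.9% / 100 = 0.649
MV = 1.2 m^3 * 0.649 = 0.779 m^3

0.779


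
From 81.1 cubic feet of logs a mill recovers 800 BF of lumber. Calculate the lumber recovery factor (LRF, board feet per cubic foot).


Formula: LRF = Lumber Output (BF) / Log Input (ft^3)
LRF = 800 BF / 81.1 ft^3
LRF = 9.86 BF/ft^3

9.86


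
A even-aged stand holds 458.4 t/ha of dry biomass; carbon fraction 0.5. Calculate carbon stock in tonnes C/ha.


Formula: Carbon Stock = Biomass * Carbon Fraction
C = 458.4 t/ha * 0.5
C = 229.2 t C/ha

229.2


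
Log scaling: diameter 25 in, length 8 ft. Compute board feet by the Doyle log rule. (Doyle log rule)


Doyle: BF = (D - 4)^2 * L / 16
Adjusted diameter = 25 - 4 = 21 in
(D-4)^2 = 21^2 = 441
BF = 441 * 8 / 16 = 221 BF

221


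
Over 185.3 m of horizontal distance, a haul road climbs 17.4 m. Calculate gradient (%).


Formula: Gradient = rise / run * 100
Gradient = 17.4 / 185.3 * 100 = 9.4%

9.4


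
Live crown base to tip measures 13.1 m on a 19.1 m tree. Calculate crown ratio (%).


Formula: Crown Ratio = (Crown Length / Total Height) * 100
CR = (13.1 m / 19.1 m) * 100
CR = 0.6859 * 100 = 68.6%

68.6


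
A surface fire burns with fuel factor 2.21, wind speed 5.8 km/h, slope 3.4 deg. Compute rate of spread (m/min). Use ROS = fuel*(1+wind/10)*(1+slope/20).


Formula: ROS = fuel * (1 + wind/10) * (1 + slope/20)
Wind factor = 1 + 5.8/10 = 1.58
Slope factor = 1 + 3.4/20 = 1.17
ROS = 2.21 * 1.58 * 1.17 = 4.09 m/min

4.09


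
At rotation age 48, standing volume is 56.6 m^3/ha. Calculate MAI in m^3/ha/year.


Formula: MAI = Total Volume / Stand Age
MAI = 56.6 m^3/ha / 48 years
MAI = 1.18 m^3/ha/year

1.18


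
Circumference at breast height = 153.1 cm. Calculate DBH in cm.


Formula: DBH = C / pi
DBH = 153.1 / pi
pi = 3.14159...
DBH = 48.7 cm

48.7


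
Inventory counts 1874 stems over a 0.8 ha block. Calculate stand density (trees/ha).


Formula: Stand Density = N_trees / Area_ha
Density = 1874 trees / 0.8 ha
Density = 2343 trees/ha

2343


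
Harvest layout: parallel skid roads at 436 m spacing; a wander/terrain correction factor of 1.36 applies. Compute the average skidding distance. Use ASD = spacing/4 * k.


Formula: ASD = (spacing / 4) * correction
Uncorrected distance = spacing / 4 = 436 / 4 = 109 m
ASD = 109 * 1.36 = 148 m

148


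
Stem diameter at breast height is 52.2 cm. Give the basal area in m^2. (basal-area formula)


Formula: BA = pi * (DBH/2)^2 / 10000  (cm^2 to m^2)
Radius = DBH/2 = 52.2/2 = 26.1 cm
BA = pi * 26.1^2 / 10000
   = 2140.0843 cm^2 / 10000
   = 0.214 m^2

0.214


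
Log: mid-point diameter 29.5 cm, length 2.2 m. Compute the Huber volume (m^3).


Huber: V = Am * L,  Am = pi*(Dm/200)^2
Am = pi*(29.5/200)^2 = 0.068349 m^2
V = 0.068349*2.2 = 0.1504 m^3

0.1504


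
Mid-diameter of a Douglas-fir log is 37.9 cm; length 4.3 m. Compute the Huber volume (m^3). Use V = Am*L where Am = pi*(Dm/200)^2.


Huber: V = Am * L,  Am = pi*(Dm/200)^2
Am = pi*(37.9/200)^2 = 0.112815 m^2
V = 0.112815*4.3 = 0.4851 m^3

0.4851


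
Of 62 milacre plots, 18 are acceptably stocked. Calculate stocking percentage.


Formula: Stocking % = stocked plots / total plots * 100
Stocking = 18 / 62 * 100
Stocking = 0.2903 * 100 = 29.0%

29.0


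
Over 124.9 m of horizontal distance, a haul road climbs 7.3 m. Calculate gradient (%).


Formula: Gradient = rise / run * 100
Gradient = 7.3 / 124.9 * 100 = 5.8%

5.8


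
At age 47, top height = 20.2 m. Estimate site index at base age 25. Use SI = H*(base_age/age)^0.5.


Formula: SI = H_dom * (base_age / age)^0.5
Age ratio = 25 / 47 = 0.53191
sqrt(age_ratio) = 0.72932
SI = 20.2 * 0.72932 = 14.7 m

14.7


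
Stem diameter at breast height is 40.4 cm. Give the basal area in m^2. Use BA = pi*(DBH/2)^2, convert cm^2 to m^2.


Formula: BA = pi * (DBH/2)^2 / 10000  (cm^2 to m^2)
Radius = DBH/2 = 40.4/2 = 20.2 cm
BA = pi * 20.2^2 / 10000
   = 1281.8955 cm^2 / 10000
   = 0.1282 m^2

0.1282


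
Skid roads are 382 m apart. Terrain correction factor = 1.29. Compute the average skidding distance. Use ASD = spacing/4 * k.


Formula: ASD = (spacing / 4) * correction
Uncorrected distance = spacing / 4 = 382 / 4 = 95.5 m
ASD = 95.5 * 1.29 = 123 m

123


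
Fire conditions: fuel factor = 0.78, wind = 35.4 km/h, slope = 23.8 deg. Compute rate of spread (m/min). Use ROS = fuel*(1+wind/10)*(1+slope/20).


Formula: ROS = fuel * (1 + wind/10) * (1 + slope/20)
Wind factor = 1 + 35.4/10 = 4.54
Slope factor = 1 + 23.8/20 = 2.19
ROS = 0.78 * 4.54 * 2.19 = 7.76 m/min

7.76


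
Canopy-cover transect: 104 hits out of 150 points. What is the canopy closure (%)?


Formula: Canopy closure = covered points / total points * 100
Closure = 104 / 150 * 100
Closure = 0.6933 * 100 = 69.3%

69.3


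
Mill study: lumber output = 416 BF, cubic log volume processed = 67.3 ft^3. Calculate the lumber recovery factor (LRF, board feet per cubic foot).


Formula: LRF = Lumber Output (BF) / Log Input (ft^3)
LRF = 416 BF / 67.3 ft^3
LRF = 6.18 BF/ft^3

6.18


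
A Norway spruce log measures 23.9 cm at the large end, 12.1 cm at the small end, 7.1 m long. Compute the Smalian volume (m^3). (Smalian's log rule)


Smalian: V = (A1 + A2)/2 * L,  A = pi*(D/200)^2
A1 = pi*(23.9/200)^2 = 0.044863 m^2
A2 = pi*(12.1/200)^2 = 0.011499 m^2
V = (0.044863+0.011499)/2*7.1 = 0.2001 m^3

0.2001


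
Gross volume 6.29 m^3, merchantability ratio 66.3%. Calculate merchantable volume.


Formula: MV = V_total * (merchantable_pct / 100)
Merchantable fraction = 66.3% / 100 = 0.663
MV = 6.29 m^3 * 0.663 = 4.17 m^3

4.17


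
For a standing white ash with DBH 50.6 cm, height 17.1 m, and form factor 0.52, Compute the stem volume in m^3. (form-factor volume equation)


Formula: V = pi * (DBH/200)^2 * H * ff
Radius = DBH/200 = 50.6/200 = 0.253 m
Radius^2 = 0.253^2 = 0.064009 m^2
V = pi * 0.064009 * 17.1 * 0.52
V = 1.788 m^3

1.788


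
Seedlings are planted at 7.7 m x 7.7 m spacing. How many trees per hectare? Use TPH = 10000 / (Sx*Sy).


Formula: TPH = 10000 m^2/ha / (spacing_x * spacing_y)
Area per tree = 7.7 m * 7.7 m = 59.29 m^2
TPH = 10000 / 59.29 = 169 trees/ha

169


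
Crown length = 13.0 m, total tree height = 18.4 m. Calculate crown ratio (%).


Formula: Crown Ratio = (Crown Length / Total Height) * 100
CR = (13.0 m / 18.4 m) * 100
CR = 0.7065 * 100 = 70.7%

70.7


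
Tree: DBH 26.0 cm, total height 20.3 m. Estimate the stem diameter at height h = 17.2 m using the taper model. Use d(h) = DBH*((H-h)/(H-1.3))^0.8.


Taper: d(h) = DBH * ((H - h) / (H - 1.3))^0.8
Numerator = H - h = 20.3 - 17.2 = 3.1 m
Denominator = H - 1.3 = 20.3 - 1.3 = 19.0 m
Ratio = 3.1 / 19.0 = 0.16316
d = 26.0 * 0.16316^0.8 = 6.1 cm

6.1


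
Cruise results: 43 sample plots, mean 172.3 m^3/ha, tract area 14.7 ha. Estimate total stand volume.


Formula: Total Volume = Mean Volume per ha * Total Area
Total Volume = 172.3 m^3/ha * 14.7 ha
Total Volume = 2533 m^3

2533


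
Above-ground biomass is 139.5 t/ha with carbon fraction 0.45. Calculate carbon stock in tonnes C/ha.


Formula: Carbon Stock = Biomass * Carbon Fraction
C = 139.5 t/ha * 0.45
C = 62.8 t C/ha

62.8


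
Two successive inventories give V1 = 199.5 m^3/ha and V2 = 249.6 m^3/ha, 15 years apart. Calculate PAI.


Formula: PAI = (V_T2 - V_T1) / (T2 - T1)
Volume increment = 249.6 - 199.5 = 50.1 m^3/ha
PAI = 50.1 / 15 = 3.34 m^3/ha/year

3.34


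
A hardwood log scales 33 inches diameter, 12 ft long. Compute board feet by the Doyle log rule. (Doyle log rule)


Doyle: BF = (D - 4)^2 * L / 16
Adjusted diameter = 33 - 4 = 29 in
(D-4)^2 = 29^2 = 841
BF = 841 * 12 / 16 = 631 BF

631


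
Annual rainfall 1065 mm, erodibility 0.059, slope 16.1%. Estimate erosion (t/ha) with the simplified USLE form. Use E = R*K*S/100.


Formula: E = R * K * S / 100  (simplified USLE)
R * K = 1065 * 0.059 = 62.835
E = 62.835 * 16.1 / 100 = 10.12 t/ha

10.12


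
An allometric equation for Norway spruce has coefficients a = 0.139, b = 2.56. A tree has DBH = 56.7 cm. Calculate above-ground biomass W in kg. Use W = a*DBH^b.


Formula: W = a * DBH^b  (allometric power law)
DBH^b = 56.7^2.56 = 30844.1375
W = 0.139 * 30844.1375 = 4287.3 kg

4287.3


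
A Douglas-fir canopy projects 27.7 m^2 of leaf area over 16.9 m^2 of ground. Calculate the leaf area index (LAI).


Formula: LAI = total leaf area / ground area  (dimensionless)
LAI = 27.7 m^2 / 16.9 m^2
LAI = 1.64

1.64


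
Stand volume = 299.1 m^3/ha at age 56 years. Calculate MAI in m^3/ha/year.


Formula: MAI = Total Volume / Stand Age
MAI = 299.1 m^3/ha / 56 years
MAI = 5.34 m^3/ha/year

5.34


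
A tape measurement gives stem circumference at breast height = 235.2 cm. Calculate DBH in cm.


Formula: DBH = C / pi
DBH = 235.2 / pi
pi = 3.14159...
DBH = 74.9 cm

74.9


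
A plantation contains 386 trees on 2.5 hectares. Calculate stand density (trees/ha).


Formula: Stand Density = N_trees / Area_ha
Density = 386 trees / 2.5 ha
Density = 154 trees/ha

154


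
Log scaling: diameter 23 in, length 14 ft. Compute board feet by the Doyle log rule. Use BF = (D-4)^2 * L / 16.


Doyle: BF = (D - 4)^2 * L / 16
Adjusted diameter = 23 - 4 = 19 in
(D-4)^2 = 19^2 = 361
BF = 361 * 14 / 16 = 316 BF

316


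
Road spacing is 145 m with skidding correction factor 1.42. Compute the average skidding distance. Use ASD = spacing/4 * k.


Formula: ASD = (spacing / 4) * correction
Uncorrected distance = spacing / 4 = 145 / 4 = 36.25 m
ASD = 36.25 * 1.42 = 51 m

51


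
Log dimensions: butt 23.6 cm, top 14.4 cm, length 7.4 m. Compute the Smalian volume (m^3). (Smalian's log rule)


Smalian: V = (A1 + A2)/2 * L,  A = pi*(D/200)^2
A1 = pi*(23.6/200)^2 = 0.043744 m^2
A2 = pi*(14.4/200)^2 = 0.016286 m^2
V = (0.043744+0.016286)/2*7.4 = 0.2221 m^3

0.2221


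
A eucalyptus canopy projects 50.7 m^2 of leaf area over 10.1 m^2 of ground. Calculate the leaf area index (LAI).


Formula: LAI = total leaf area / ground area  (dimensionless)
LAI = 50.7 m^2 / 10.1 m^2
LAI = 5.02

5.02


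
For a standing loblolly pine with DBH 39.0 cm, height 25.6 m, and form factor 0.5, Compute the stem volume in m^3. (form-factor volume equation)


Formula: V = pi * (DBH/200)^2 * H * ff
Radius = DBH/200 = 39.0/200 = 0.195 m
Radius^2 = 0.195^2 = 0.038025 m^2
V = pi * 0.038025 * 25.6 * 0.5
V = 1.529 m^3

1.529


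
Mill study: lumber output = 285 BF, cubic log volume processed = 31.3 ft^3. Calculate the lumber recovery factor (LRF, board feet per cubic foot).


Formula: LRF = Lumber Output (BF) / Log Input (ft^3)
LRF = 285 BF / 31.3 ft^3
LRF = 9.11 BF/ft^3

9.11


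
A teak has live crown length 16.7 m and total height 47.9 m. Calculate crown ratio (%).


Formula: Crown Ratio = (Crown Length / Total Height) * 100
CR = (16.7 m / 47.9 m) * 100
CR = 0.3486 * 100 = 34.9%

34.9


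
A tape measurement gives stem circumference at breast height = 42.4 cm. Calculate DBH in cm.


Formula: DBH = C / pi
DBH = 42.4 / pi
pi = 3.14159...
DBH = 13.5 cm

13.5


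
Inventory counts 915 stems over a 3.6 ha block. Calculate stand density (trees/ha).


Formula: Stand Density = N_trees / Area_ha
Density = 915 trees / 3.6 ha
Density = 254 trees/ha

254


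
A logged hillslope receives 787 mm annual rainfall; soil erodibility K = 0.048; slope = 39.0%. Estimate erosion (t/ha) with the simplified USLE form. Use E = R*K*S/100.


Formula: E = R * K * S / 100  (simplified USLE)
R * K = 787 * 0.048 = 37.776
E = 37.776 * 39.0 / 100 = 14.73 t/ha

14.73


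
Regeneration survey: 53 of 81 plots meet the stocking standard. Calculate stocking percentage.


Formula: Stocking % = stocked plots / total plots * 100
Stocking = 53 / 81 * 100
Stocking = 0.6543 * 100 = 65.4%

65.4


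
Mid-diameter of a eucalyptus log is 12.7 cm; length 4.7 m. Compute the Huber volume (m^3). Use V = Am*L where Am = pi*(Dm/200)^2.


Huber: V = Am * L,  Am = pi*(Dm/200)^2
Am = pi*(12.7/200)^2 = 0.012668 m^2
V = 0.012668*4.7 = 0.0595 m^3

0.0595


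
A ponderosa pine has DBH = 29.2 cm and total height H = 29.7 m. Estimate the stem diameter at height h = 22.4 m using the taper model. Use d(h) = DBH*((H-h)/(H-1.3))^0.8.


Taper: d(h) = DBH * ((H - h) / (H - 1.3))^0.8
Numerator = H - h = 29.7 - 22.4 = 7.3 m
Denominator = H - 1.3 = 29.7 - 1.3 = 28.4 m
Ratio = 7.3 / 28.4 = 0.25704
d = 29.2 * 0.25704^0.8 = 9.8 cm

9.8


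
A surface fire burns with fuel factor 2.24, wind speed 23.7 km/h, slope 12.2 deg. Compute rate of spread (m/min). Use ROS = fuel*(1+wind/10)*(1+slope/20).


Formula: ROS = fuel * (1 + wind/10) * (1 + slope/20)
Wind factor = 1 + 23.7/10 = 3.37
Slope factor = 1 + 12.2/20 = 1.61
ROS = 2.24 * 3.37 * 1.61 = 12.15 m/min

12.15


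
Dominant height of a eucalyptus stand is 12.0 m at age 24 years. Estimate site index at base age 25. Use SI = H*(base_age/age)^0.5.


Formula: SI = H_dom * (base_age / age)^0.5
Age ratio = 25 / 24 = 1.04167
sqrt(age_ratio) = 1.02062
SI = 12.0 * 1.02062 = 12.2 m

12.2


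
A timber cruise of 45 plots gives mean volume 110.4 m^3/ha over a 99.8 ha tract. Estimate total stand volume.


Formula: Total Volume = Mean Volume per ha * Total Area
Total Volume = 110.4 m^3/ha * 99.8 ha
Total Volume = 11018 m^3

11018


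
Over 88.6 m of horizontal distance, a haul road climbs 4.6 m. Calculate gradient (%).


Formula: Gradient = rise / run * 100
Gradient = 4.6 / 88.6 * 100 = 5.2%

5.2


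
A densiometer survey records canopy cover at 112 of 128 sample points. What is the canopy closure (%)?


Formula: Canopy closure = covered points / total points * 100
Closure = 112 / 128 * 100
Closure = 0.875 * 100 = 87.5%

87.5


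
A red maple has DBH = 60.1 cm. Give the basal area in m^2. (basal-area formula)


Formula: BA = pi * (DBH/2)^2 / 10000  (cm^2 to m^2)
Radius = DBH/2 = 60.1/2 = 30.05 cm
BA = pi * 30.05^2 / 10000
   = 2836.866 cm^2 / 10000
   = 0.2837 m^2

0.2837


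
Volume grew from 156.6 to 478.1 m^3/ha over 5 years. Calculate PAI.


Formula: PAI = (V_T2 - V_T1) / (T2 - T1)
Volume increment = 478.1 - 156.6 = 321.5 m^3/ha
PAI = 321.5 / 5 = 64.3 m^3/ha/year

64.3


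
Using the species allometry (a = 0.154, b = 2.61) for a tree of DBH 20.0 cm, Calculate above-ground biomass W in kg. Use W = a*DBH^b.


Formula: W = a * DBH^b  (allometric power law)
DBH^b = 20.0^2.61 = 2487.0716
W = 0.154 * 2487.0716 = 383.0 kg

383.0


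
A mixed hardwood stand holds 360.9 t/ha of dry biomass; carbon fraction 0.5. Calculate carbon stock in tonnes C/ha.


Formula: Carbon Stock = Biomass * Carbon Fraction
C = 360.9 t/ha * 0.5
C = 180.5 t C/ha

180.5


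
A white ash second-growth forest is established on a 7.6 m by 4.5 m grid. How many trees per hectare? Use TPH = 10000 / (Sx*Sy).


Formula: TPH = 10000 m^2/ha / (spacing_x * spacing_y)
Area per tree = 7.6 m * 4.5 m = 34.2 m^2
TPH = 10000 / 34.2 = 292 trees/ha

292


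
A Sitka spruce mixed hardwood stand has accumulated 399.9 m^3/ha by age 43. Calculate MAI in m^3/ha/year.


Formula: MAI = Total Volume / Stand Age
MAI = 399.9 m^3/ha / 43 years
MAI = 9.3 m^3/ha/year

9.3


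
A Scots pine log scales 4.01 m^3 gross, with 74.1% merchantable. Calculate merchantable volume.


Formula: MV = V_total * (merchantable_pct / 100)
Merchantable fraction = 74.1% / 100 = 0.741
MV = 4.01 m^3 * 0.741 = 2.971 m^3

2.971


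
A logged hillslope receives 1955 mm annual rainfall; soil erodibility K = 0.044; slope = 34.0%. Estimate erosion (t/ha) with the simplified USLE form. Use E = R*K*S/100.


Formula: E = R * K * S / 100  (simplified USLE)
R * K = 1955 * 0.044 = 86.02
E = 86.02 * 34.0 / 100 = 29.25 t/ha

29.25


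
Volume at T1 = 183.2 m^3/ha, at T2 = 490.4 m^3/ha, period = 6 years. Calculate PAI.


Formula: PAI = (V_T2 - V_T1) / (T2 - T1)
Volume increment = 490.4 - 183.2 = 307.2 m^3/ha
PAI = 307.2 / 6 = 51.2 m^3/ha/year

51.2


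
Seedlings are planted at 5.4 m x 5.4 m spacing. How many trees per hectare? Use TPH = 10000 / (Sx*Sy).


Formula: TPH = 10000 m^2/ha / (spacing_x * spacing_y)
Area per tree = 5.4 m * 5.4 m = 29.16 m^2
TPH = 10000 / 29.16 = 343 trees/ha

343


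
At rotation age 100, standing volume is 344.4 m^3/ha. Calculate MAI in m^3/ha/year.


Formula: MAI = Total Volume / Stand Age
MAI = 344.4 m^3/ha / 100 years
MAI = 3.44 m^3/ha/year

3.44


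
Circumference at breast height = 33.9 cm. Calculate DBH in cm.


Formula: DBH = C / pi
DBH = 33.9 / pi
pi = 3.14159...
DBH = 10.8 cm

10.8


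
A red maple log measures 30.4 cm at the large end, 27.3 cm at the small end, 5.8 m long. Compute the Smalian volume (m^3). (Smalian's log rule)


Smalian: V = (A1 + A2)/2 * L,  A = pi*(D/200)^2
A1 = pi*(30.4/200)^2 = 0.072583 m^2
A2 = pi*(27.3/200)^2 = 0.058535 m^2
V = (0.072583+0.058535)/2*5.8 = 0.3802 m^3

0.3802


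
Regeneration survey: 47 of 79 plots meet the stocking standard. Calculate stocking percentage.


Formula: Stocking % = stocked plots / total plots * 100
Stocking = 47 / 79 * 100
Stocking = 0.5949 * 100 = 59.5%

59.5


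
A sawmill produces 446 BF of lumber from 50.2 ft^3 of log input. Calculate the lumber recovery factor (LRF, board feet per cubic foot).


Formula: LRF = Lumber Output (BF) / Log Input (ft^3)
LRF = 446 BF / 50.2 ft^3
LRF = 8.88 BF/ft^3

8.88


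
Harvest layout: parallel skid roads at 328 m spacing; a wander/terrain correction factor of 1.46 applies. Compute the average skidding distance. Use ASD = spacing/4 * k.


Formula: ASD = (spacing / 4) * correction
Uncorrected distance = spacing / 4 = 328 / 4 = 82 m
ASD = 82 * 1.46 = 120 m

120


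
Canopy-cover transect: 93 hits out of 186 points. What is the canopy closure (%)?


Formula: Canopy closure = covered points / total points * 100
Closure = 93 / 186 * 100
Closure = 0.5 * 100 = 50.0%

50.0


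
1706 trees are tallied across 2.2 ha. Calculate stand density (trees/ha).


Formula: Stand Density = N_trees / Area_ha
Density = 1706 trees / 2.2 ha
Density = 775 trees/ha

775


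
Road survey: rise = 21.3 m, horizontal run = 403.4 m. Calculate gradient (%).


Formula: Gradient = rise / run * 100
Gradient = 21.3 / 403.4 * 100 = 5.3%

5.3


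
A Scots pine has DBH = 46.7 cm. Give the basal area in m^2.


Formula: BA = pi * (DBH/2)^2 / 10000  (cm^2 to m^2)
Radius = DBH/2 = 46.7/2 = 23.35 cm
BA = pi * 23.35^2 / 10000
   = 1712.867 cm^2 / 10000
   = 0.1713 m^2

0.1713


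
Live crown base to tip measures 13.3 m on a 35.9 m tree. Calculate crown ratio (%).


Formula: Crown Ratio = (Crown Length / Total Height) * 100
CR = (13.3 m / 35.9 m) * 100
CR = 0.3705 * 100 = 37.0%

37.0


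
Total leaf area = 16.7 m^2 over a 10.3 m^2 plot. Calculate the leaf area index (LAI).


Formula: LAI = total leaf area / ground area  (dimensionless)
LAI = 16.7 m^2 / 10.3 m^2
LAI = 1.62

1.62


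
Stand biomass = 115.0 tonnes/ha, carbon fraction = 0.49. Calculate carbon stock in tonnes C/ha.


Formula: Carbon Stock = Biomass * Carbon Fraction
C = 115.0 t/ha * 0.49
C = 56.4 t C/ha

56.4


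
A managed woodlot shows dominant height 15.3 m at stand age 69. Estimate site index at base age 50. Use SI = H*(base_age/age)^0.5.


Formula: SI = H_dom * (base_age / age)^0.5
Age ratio = 50 / 69 = 0.72464
sqrt(age_ratio) = 0.85126
SI = 15.3 * 0.85126 = 13.0 m

13.0
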